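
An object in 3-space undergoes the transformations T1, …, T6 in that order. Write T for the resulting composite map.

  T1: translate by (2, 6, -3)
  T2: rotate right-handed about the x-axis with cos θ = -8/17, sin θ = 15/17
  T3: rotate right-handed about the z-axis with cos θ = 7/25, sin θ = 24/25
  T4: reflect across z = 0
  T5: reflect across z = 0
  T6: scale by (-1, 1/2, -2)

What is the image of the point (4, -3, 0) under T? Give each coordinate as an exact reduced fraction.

T(p) = (-42/85, 519/170, -138/17)

T1 translate by (2, 6, -3): (4, -3, 0) → (6, 3, -3)
T2 rotate right-handed about the x-axis with cos θ = -8/17, sin θ = 15/17: (6, 3, -3) → (6, 21/17, 69/17)
T3 rotate right-handed about the z-axis with cos θ = 7/25, sin θ = 24/25: (6, 21/17, 69/17) → (42/85, 519/85, 69/17)
T4 reflect across z = 0: (42/85, 519/85, 69/17) → (42/85, 519/85, -69/17)
T5 reflect across z = 0: (42/85, 519/85, -69/17) → (42/85, 519/85, 69/17)
T6 scale by (-1, 1/2, -2): (42/85, 519/85, 69/17) → (-42/85, 519/170, -138/17)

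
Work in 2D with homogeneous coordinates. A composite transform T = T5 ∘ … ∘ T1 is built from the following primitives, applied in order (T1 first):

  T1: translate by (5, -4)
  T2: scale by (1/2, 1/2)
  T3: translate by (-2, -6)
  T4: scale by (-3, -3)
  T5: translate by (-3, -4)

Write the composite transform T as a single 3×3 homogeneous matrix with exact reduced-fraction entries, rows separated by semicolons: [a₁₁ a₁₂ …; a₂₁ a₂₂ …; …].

T = [-3/2 0 -9/2; 0 -3/2 20; 0 0 1]

T1 = [1 0 5; 0 1 -4; 0 0 1]
T2·T1 = [1/2 0 5/2; 0 1/2 -2; 0 0 1]
T3·…·T1 = [1/2 0 1/2; 0 1/2 -8; 0 0 1]
T4·…·T1 = [-3/2 0 -3/2; 0 -3/2 24; 0 0 1]
T5·…·T1 = [-3/2 0 -9/2; 0 -3/2 20; 0 0 1]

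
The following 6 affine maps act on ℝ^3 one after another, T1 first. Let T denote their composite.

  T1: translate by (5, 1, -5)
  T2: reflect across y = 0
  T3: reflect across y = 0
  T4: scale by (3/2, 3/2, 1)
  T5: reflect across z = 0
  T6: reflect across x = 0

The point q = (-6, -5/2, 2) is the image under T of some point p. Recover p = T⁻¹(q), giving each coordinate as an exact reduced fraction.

p = (-1, -8/3, 3)

T1 = [1 0 0 5; 0 1 0 1; 0 0 1 -5; 0 0 0 1]
T2·T1 = [1 0 0 5; 0 -1 0 -1; 0 0 1 -5; 0 0 0 1]
T3·…·T1 = [1 0 0 5; 0 1 0 1; 0 0 1 -5; 0 0 0 1]
T4·…·T1 = [3/2 0 0 15/2; 0 3/2 0 3/2; 0 0 1 -5; 0 0 0 1]
T5·…·T1 = [3/2 0 0 15/2; 0 3/2 0 3/2; 0 0 -1 5; 0 0 0 1]
T6·…·T1 = [-3/2 0 0 -15/2; 0 3/2 0 3/2; 0 0 -1 5; 0 0 0 1]
det M = 9/4; M⁻¹ = [-2/3 0 0 -5; 0 2/3 0 -1; 0 0 -1 5; 0 0 0 1]
M⁻¹ · (-6, -5/2, 2)ᵀ = (-1, -8/3, 3)ᵀ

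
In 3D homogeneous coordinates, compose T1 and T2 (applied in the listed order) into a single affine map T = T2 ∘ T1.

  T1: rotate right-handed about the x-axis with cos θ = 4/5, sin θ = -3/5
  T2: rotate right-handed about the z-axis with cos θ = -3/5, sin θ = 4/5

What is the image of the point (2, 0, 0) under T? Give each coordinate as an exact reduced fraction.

T(p) = (-6/5, 8/5, 0)

T1 rotate right-handed about the x-axis with cos θ = 4/5, sin θ = -3/5: (2, 0, 0) → (2, 0, 0)
T2 rotate right-handed about the z-axis with cos θ = -3/5, sin θ = 4/5: (2, 0, 0) → (-6/5, 8/5, 0)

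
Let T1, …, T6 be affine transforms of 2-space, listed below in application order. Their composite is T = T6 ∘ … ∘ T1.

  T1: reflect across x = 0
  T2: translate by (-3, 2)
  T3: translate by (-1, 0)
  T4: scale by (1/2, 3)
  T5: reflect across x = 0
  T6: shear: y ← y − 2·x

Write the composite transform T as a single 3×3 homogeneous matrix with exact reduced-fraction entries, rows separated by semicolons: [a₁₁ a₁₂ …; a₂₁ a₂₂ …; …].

T = [1/2 0 2; -1 3 2; 0 0 1]

T1 = [-1 0 0; 0 1 0; 0 0 1]
T2·T1 = [-1 0 -3; 0 1 2; 0 0 1]
T3·…·T1 = [-1 0 -4; 0 1 2; 0 0 1]
T4·…·T1 = [-1/2 0 -2; 0 3 6; 0 0 1]
T5·…·T1 = [1/2 0 2; 0 3 6; 0 0 1]
T6·…·T1 = [1/2 0 2; -1 3 2; 0 0 1]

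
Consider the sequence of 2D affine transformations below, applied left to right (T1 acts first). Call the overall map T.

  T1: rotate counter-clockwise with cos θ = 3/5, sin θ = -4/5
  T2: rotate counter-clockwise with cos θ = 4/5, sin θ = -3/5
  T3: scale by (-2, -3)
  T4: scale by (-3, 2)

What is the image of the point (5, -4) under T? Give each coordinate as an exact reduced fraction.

T(p) = (-24, 30)

T1 rotate counter-clockwise with cos θ = 3/5, sin θ = -4/5: (5, -4) → (-1/5, -32/5)
T2 rotate counter-clockwise with cos θ = 4/5, sin θ = -3/5: (-1/5, -32/5) → (-4, -5)
T3 scale by (-2, -3): (-4, -5) → (8, 15)
T4 scale by (-3, 2): (8, 15) → (-24, 30)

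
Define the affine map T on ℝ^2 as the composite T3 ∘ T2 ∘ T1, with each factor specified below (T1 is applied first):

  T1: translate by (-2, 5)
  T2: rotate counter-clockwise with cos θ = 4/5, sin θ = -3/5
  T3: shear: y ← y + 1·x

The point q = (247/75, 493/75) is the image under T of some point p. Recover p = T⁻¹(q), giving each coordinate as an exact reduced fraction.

T1 = [1 0 -2; 0 1 5; 0 0 1]
T2·T1 = [4/5 3/5 7/5; -3/5 4/5 26/5; 0 0 1]
T3·…·T1 = [4/5 3/5 7/5; 1/5 7/5 33/5; 0 0 1]
det M = 1; M⁻¹ = [7/5 -3/5 2; -1/5 4/5 -5; 0 0 1]
M⁻¹ · (247/75, 493/75)ᵀ = (8/3, -2/5)ᵀ

p = (8/3, -2/5)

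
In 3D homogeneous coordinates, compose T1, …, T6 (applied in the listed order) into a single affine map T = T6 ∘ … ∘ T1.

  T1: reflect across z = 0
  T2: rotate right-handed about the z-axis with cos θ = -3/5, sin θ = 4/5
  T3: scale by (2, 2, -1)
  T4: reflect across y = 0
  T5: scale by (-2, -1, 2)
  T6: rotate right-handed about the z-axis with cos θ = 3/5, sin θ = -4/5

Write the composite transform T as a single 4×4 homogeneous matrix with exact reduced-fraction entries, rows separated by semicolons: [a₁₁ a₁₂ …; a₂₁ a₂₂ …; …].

T1 = [1 0 0 0; 0 1 0 0; 0 0 -1 0; 0 0 0 1]
T2·T1 = [-3/5 -4/5 0 0; 4/5 -3/5 0 0; 0 0 -1 0; 0 0 0 1]
T3·…·T1 = [-6/5 -8/5 0 0; 8/5 -6/5 0 0; 0 0 1 0; 0 0 0 1]
T4·…·T1 = [-6/5 -8/5 0 0; -8/5 6/5 0 0; 0 0 1 0; 0 0 0 1]
T5·…·T1 = [12/5 16/5 0 0; 8/5 -6/5 0 0; 0 0 2 0; 0 0 0 1]
T6·…·T1 = [68/25 24/25 0 0; -24/25 -82/25 0 0; 0 0 2 0; 0 0 0 1]

T = [68/25 24/25 0 0; -24/25 -82/25 0 0; 0 0 2 0; 0 0 0 1]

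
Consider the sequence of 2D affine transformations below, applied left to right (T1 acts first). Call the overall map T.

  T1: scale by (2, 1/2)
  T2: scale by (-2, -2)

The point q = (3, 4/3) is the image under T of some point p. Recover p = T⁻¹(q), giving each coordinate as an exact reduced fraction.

T1 = [2 0 0; 0 1/2 0; 0 0 1]
T2·T1 = [-4 0 0; 0 -1 0; 0 0 1]
det M = 4; M⁻¹ = [-1/4 0 0; 0 -1 0; 0 0 1]
M⁻¹ · (3, 4/3)ᵀ = (-3/4, -4/3)ᵀ

p = (-3/4, -4/3)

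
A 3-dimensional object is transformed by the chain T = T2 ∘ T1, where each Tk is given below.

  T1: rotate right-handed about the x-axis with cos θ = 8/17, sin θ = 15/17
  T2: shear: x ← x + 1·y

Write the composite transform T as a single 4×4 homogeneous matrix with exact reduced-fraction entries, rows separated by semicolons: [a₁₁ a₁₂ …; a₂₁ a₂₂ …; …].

T = [1 8/17 -15/17 0; 0 8/17 -15/17 0; 0 15/17 8/17 0; 0 0 0 1]

T1 = [1 0 0 0; 0 8/17 -15/17 0; 0 15/17 8/17 0; 0 0 0 1]
T2·T1 = [1 8/17 -15/17 0; 0 8/17 -15/17 0; 0 15/17 8/17 0; 0 0 0 1]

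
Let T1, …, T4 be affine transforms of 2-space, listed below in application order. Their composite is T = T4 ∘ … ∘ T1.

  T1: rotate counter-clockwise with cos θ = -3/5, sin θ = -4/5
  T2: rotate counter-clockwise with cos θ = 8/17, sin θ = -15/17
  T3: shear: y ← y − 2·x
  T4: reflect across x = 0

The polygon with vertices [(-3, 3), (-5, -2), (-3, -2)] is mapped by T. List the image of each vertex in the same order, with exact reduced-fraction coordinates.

image vertices: (-213/85, -717/85), (-446/85, -789/85), (-278/85, -427/85)

T1 rotate counter-clockwise with cos θ = -3/5, sin θ = -4/5: (-3, 3) → (21/5, 3/5); (-5, -2) → (7/5, 26/5); (-3, -2) → (1/5, 18/5)
T2 rotate counter-clockwise with cos θ = 8/17, sin θ = -15/17: (21/5, 3/5) → (213/85, -291/85); (7/5, 26/5) → (446/85, 103/85); (1/5, 18/5) → (278/85, 129/85)
T3 shear: y ← y − 2·x: (213/85, -291/85) → (213/85, -717/85); (446/85, 103/85) → (446/85, -789/85); (278/85, 129/85) → (278/85, -427/85)
T4 reflect across x = 0: (213/85, -717/85) → (-213/85, -717/85); (446/85, -789/85) → (-446/85, -789/85); (278/85, -427/85) → (-278/85, -427/85)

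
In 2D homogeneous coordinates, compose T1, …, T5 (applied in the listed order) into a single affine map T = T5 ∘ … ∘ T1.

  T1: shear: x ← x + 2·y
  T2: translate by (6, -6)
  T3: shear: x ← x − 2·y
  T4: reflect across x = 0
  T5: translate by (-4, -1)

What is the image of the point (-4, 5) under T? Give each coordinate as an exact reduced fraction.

T1 shear: x ← x + 2·y: (-4, 5) → (6, 5)
T2 translate by (6, -6): (6, 5) → (12, -1)
T3 shear: x ← x − 2·y: (12, -1) → (14, -1)
T4 reflect across x = 0: (14, -1) → (-14, -1)
T5 translate by (-4, -1): (-14, -1) → (-18, -2)

T(p) = (-18, -2)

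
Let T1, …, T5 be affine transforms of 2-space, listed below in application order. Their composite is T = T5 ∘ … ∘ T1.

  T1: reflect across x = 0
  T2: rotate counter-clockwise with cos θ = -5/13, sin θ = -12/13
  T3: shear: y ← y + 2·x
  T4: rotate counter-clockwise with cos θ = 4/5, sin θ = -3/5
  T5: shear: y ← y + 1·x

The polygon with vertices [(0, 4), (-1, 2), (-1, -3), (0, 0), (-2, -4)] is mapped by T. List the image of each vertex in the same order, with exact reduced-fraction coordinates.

T1 reflect across x = 0: (0, 4) → (0, 4); (-1, 2) → (1, 2); (-1, -3) → (1, -3); (0, 0) → (0, 0); (-2, -4) → (2, -4)
T2 rotate counter-clockwise with cos θ = -5/13, sin θ = -12/13: (0, 4) → (48/13, -20/13); (1, 2) → (19/13, -22/13); (1, -3) → (-41/13, 3/13); (0, 0) → (0, 0); (2, -4) → (-58/13, -4/13)
T3 shear: y ← y + 2·x: (48/13, -20/13) → (48/13, 76/13); (19/13, -22/13) → (19/13, 16/13); (-41/13, 3/13) → (-41/13, -79/13); (0, 0) → (0, 0); (-58/13, -4/13) → (-58/13, -120/13)
T4 rotate counter-clockwise with cos θ = 4/5, sin θ = -3/5: (48/13, 76/13) → (84/13, 32/13); (19/13, 16/13) → (124/65, 7/65); (-41/13, -79/13) → (-401/65, -193/65); (0, 0) → (0, 0); (-58/13, -120/13) → (-592/65, -306/65)
T5 shear: y ← y + 1·x: (84/13, 32/13) → (84/13, 116/13); (124/65, 7/65) → (124/65, 131/65); (-401/65, -193/65) → (-401/65, -594/65); (0, 0) → (0, 0); (-592/65, -306/65) → (-592/65, -898/65)

image vertices: (84/13, 116/13), (124/65, 131/65), (-401/65, -594/65), (0, 0), (-592/65, -898/65)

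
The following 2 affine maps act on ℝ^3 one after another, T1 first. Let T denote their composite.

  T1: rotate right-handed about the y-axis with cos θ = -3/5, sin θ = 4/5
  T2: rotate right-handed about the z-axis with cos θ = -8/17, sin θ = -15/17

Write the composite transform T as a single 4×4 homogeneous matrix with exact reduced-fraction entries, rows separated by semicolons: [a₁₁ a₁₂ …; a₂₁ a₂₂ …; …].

T1 = [-3/5 0 4/5 0; 0 1 0 0; -4/5 0 -3/5 0; 0 0 0 1]
T2·T1 = [24/85 15/17 -32/85 0; 9/17 -8/17 -12/17 0; -4/5 0 -3/5 0; 0 0 0 1]

T = [24/85 15/17 -32/85 0; 9/17 -8/17 -12/17 0; -4/5 0 -3/5 0; 0 0 0 1]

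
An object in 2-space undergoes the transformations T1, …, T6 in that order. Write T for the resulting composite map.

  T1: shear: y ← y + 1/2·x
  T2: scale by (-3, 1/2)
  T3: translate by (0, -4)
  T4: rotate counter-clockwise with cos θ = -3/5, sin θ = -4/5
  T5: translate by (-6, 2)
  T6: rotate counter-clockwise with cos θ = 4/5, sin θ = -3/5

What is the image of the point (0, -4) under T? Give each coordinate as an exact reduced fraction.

T(p) = (-132/25, 274/25)

T1 shear: y ← y + 1/2·x: (0, -4) → (0, -4)
T2 scale by (-3, 1/2): (0, -4) → (0, -2)
T3 translate by (0, -4): (0, -2) → (0, -6)
T4 rotate counter-clockwise with cos θ = -3/5, sin θ = -4/5: (0, -6) → (-24/5, 18/5)
T5 translate by (-6, 2): (-24/5, 18/5) → (-54/5, 28/5)
T6 rotate counter-clockwise with cos θ = 4/5, sin θ = -3/5: (-54/5, 28/5) → (-132/25, 274/25)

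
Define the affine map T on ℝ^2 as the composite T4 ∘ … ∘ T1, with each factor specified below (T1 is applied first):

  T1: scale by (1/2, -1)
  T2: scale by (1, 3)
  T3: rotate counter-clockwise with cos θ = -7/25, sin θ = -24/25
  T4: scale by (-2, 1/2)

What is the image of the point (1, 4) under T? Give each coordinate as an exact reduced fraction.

T1 scale by (1/2, -1): (1, 4) → (1/2, -4)
T2 scale by (1, 3): (1/2, -4) → (1/2, -12)
T3 rotate counter-clockwise with cos θ = -7/25, sin θ = -24/25: (1/2, -12) → (-583/50, 72/25)
T4 scale by (-2, 1/2): (-583/50, 72/25) → (583/25, 36/25)

T(p) = (583/25, 36/25)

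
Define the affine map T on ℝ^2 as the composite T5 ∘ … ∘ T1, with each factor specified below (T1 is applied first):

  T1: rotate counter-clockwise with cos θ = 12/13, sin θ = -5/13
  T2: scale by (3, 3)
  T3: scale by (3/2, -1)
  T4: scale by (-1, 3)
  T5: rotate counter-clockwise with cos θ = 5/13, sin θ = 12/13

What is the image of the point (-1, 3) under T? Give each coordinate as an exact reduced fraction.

T(p) = (8721/338, -2007/169)

T1 rotate counter-clockwise with cos θ = 12/13, sin θ = -5/13: (-1, 3) → (3/13, 41/13)
T2 scale by (3, 3): (3/13, 41/13) → (9/13, 123/13)
T3 scale by (3/2, -1): (9/13, 123/13) → (27/26, -123/13)
T4 scale by (-1, 3): (27/26, -123/13) → (-27/26, -369/13)
T5 rotate counter-clockwise with cos θ = 5/13, sin θ = 12/13: (-27/26, -369/13) → (8721/338, -2007/169)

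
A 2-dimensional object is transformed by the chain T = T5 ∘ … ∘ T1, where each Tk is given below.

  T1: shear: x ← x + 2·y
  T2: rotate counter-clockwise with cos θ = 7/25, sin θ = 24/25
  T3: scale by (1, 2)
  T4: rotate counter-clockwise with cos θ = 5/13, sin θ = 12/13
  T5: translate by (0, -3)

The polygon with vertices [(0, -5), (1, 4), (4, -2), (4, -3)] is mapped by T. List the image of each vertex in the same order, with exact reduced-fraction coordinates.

image vertices: (274/13, -125/13), (-6021/325, 1069/325), (576/325, -539/325), (1946/325, -969/325)

T1 shear: x ← x + 2·y: (0, -5) → (-10, -5); (1, 4) → (9, 4); (4, -2) → (0, -2); (4, -3) → (-2, -3)
T2 rotate counter-clockwise with cos θ = 7/25, sin θ = 24/25: (-10, -5) → (2, -11); (9, 4) → (-33/25, 244/25); (0, -2) → (48/25, -14/25); (-2, -3) → (58/25, -69/25)
T3 scale by (1, 2): (2, -11) → (2, -22); (-33/25, 244/25) → (-33/25, 488/25); (48/25, -14/25) → (48/25, -28/25); (58/25, -69/25) → (58/25, -138/25)
T4 rotate counter-clockwise with cos θ = 5/13, sin θ = 12/13: (2, -22) → (274/13, -86/13); (-33/25, 488/25) → (-6021/325, 2044/325); (48/25, -28/25) → (576/325, 436/325); (58/25, -138/25) → (1946/325, 6/325)
T5 translate by (0, -3): (274/13, -86/13) → (274/13, -125/13); (-6021/325, 2044/325) → (-6021/325, 1069/325); (576/325, 436/325) → (576/325, -539/325); (1946/325, 6/325) → (1946/325, -969/325)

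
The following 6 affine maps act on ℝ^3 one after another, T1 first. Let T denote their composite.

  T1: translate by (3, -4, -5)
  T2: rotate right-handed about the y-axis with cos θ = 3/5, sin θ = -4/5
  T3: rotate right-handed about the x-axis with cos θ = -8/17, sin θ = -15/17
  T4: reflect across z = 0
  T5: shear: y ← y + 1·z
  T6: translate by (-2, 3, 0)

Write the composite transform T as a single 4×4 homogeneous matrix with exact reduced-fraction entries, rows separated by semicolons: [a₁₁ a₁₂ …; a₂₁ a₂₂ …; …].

T1 = [1 0 0 3; 0 1 0 -4; 0 0 1 -5; 0 0 0 1]
T2·T1 = [3/5 0 -4/5 29/5; 0 1 0 -4; 4/5 0 3/5 -3/5; 0 0 0 1]
T3·…·T1 = [3/5 0 -4/5 29/5; 12/17 -8/17 9/17 23/17; -32/85 -15/17 -24/85 324/85; 0 0 0 1]
T4·…·T1 = [3/5 0 -4/5 29/5; 12/17 -8/17 9/17 23/17; 32/85 15/17 24/85 -324/85; 0 0 0 1]
T5·…·T1 = [3/5 0 -4/5 29/5; 92/85 7/17 69/85 -209/85; 32/85 15/17 24/85 -324/85; 0 0 0 1]
T6·…·T1 = [3/5 0 -4/5 19/5; 92/85 7/17 69/85 46/85; 32/85 15/17 24/85 -324/85; 0 0 0 1]

T = [3/5 0 -4/5 19/5; 92/85 7/17 69/85 46/85; 32/85 15/17 24/85 -324/85; 0 0 0 1]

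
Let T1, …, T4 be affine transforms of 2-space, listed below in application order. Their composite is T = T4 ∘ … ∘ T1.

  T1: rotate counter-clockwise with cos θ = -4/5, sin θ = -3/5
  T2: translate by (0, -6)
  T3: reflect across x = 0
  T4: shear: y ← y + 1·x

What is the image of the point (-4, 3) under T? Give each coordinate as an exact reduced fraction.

T(p) = (-5, -11)

T1 rotate counter-clockwise with cos θ = -4/5, sin θ = -3/5: (-4, 3) → (5, 0)
T2 translate by (0, -6): (5, 0) → (5, -6)
T3 reflect across x = 0: (5, -6) → (-5, -6)
T4 shear: y ← y + 1·x: (-5, -6) → (-5, -11)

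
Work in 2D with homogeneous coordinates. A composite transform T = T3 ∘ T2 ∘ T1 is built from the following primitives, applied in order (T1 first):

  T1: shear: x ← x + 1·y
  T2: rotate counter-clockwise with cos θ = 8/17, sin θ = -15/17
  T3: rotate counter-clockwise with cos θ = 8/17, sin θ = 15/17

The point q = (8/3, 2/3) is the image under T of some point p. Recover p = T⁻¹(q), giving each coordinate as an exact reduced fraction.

p = (2, 2/3)

T1 = [1 1 0; 0 1 0; 0 0 1]
T2·T1 = [8/17 23/17 0; -15/17 -7/17 0; 0 0 1]
T3·…·T1 = [1 1 0; 0 1 0; 0 0 1]
det M = 1; M⁻¹ = [1 -1 0; 0 1 0; 0 0 1]
M⁻¹ · (8/3, 2/3)ᵀ = (2, 2/3)ᵀ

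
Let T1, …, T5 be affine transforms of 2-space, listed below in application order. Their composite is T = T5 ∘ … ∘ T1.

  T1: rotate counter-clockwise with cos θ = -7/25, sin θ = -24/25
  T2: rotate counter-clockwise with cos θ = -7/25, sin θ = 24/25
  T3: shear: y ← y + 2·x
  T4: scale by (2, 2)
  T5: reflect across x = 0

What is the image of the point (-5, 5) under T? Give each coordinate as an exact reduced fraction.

T1 rotate counter-clockwise with cos θ = -7/25, sin θ = -24/25: (-5, 5) → (31/5, 17/5)
T2 rotate counter-clockwise with cos θ = -7/25, sin θ = 24/25: (31/5, 17/5) → (-5, 5)
T3 shear: y ← y + 2·x: (-5, 5) → (-5, -5)
T4 scale by (2, 2): (-5, -5) → (-10, -10)
T5 reflect across x = 0: (-10, -10) → (10, -10)

T(p) = (10, -10)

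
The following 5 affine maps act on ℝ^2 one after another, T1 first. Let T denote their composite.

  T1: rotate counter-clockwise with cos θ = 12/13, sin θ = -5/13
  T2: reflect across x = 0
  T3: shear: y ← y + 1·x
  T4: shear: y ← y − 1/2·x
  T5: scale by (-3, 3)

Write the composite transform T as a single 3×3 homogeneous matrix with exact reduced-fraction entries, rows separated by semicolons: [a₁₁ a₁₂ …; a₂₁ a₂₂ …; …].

T1 = [12/13 5/13 0; -5/13 12/13 0; 0 0 1]
T2·T1 = [-12/13 -5/13 0; -5/13 12/13 0; 0 0 1]
T3·…·T1 = [-12/13 -5/13 0; -17/13 7/13 0; 0 0 1]
T4·…·T1 = [-12/13 -5/13 0; -11/13 19/26 0; 0 0 1]
T5·…·T1 = [36/13 15/13 0; -33/13 57/26 0; 0 0 1]

T = [36/13 15/13 0; -33/13 57/26 0; 0 0 1]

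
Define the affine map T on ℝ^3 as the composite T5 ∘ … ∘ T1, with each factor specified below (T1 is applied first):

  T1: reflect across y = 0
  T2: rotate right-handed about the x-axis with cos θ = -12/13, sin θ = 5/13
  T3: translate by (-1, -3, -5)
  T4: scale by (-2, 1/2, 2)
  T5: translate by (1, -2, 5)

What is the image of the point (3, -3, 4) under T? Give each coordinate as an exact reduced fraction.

T1 reflect across y = 0: (3, -3, 4) → (3, 3, 4)
T2 rotate right-handed about the x-axis with cos θ = -12/13, sin θ = 5/13: (3, 3, 4) → (3, -56/13, -33/13)
T3 translate by (-1, -3, -5): (3, -56/13, -33/13) → (2, -95/13, -98/13)
T4 scale by (-2, 1/2, 2): (2, -95/13, -98/13) → (-4, -95/26, -196/13)
T5 translate by (1, -2, 5): (-4, -95/26, -196/13) → (-3, -147/26, -131/13)

T(p) = (-3, -147/26, -131/13)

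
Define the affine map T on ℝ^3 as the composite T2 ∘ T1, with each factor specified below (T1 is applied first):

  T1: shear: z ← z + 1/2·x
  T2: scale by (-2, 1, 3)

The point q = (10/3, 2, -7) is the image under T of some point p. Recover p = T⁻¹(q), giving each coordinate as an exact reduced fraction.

T1 = [1 0 0 0; 0 1 0 0; 1/2 0 1 0; 0 0 0 1]
T2·T1 = [-2 0 0 0; 0 1 0 0; 3/2 0 3 0; 0 0 0 1]
det M = -6; M⁻¹ = [-1/2 0 0 0; 0 1 0 0; 1/4 0 1/3 0; 0 0 0 1]
M⁻¹ · (10/3, 2, -7)ᵀ = (-5/3, 2, -3/2)ᵀ

p = (-5/3, 2, -3/2)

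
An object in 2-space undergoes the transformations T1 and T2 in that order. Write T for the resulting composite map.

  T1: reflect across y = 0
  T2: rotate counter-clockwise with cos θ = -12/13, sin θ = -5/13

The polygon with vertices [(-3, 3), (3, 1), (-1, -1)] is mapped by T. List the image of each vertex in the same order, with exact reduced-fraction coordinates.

image vertices: (21/13, 51/13), (-41/13, -3/13), (17/13, -7/13)

T1 reflect across y = 0: (-3, 3) → (-3, -3); (3, 1) → (3, -1); (-1, -1) → (-1, 1)
T2 rotate counter-clockwise with cos θ = -12/13, sin θ = -5/13: (-3, -3) → (21/13, 51/13); (3, -1) → (-41/13, -3/13); (-1, 1) → (17/13, -7/13)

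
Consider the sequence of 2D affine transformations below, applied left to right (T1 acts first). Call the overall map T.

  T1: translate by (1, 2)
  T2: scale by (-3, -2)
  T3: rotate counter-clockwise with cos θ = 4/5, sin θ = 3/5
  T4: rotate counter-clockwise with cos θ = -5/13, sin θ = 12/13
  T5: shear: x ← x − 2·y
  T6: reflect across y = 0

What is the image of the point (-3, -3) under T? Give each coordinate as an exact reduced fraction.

T1 translate by (1, 2): (-3, -3) → (-2, -1)
T2 scale by (-3, -2): (-2, -1) → (6, 2)
T3 rotate counter-clockwise with cos θ = 4/5, sin θ = 3/5: (6, 2) → (18/5, 26/5)
T4 rotate counter-clockwise with cos θ = -5/13, sin θ = 12/13: (18/5, 26/5) → (-402/65, 86/65)
T5 shear: x ← x − 2·y: (-402/65, 86/65) → (-574/65, 86/65)
T6 reflect across y = 0: (-574/65, 86/65) → (-574/65, -86/65)

T(p) = (-574/65, -86/65)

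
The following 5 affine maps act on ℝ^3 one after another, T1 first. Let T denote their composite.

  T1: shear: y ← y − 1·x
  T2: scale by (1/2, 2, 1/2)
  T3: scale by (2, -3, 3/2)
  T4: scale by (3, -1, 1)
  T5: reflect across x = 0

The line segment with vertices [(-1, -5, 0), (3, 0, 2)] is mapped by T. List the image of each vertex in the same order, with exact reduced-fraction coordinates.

image vertices: (3, -24, 0), (-9, -18, 3/2)

T1 shear: y ← y − 1·x: (-1, -5, 0) → (-1, -4, 0); (3, 0, 2) → (3, -3, 2)
T2 scale by (1/2, 2, 1/2): (-1, -4, 0) → (-1/2, -8, 0); (3, -3, 2) → (3/2, -6, 1)
T3 scale by (2, -3, 3/2): (-1/2, -8, 0) → (-1, 24, 0); (3/2, -6, 1) → (3, 18, 3/2)
T4 scale by (3, -1, 1): (-1, 24, 0) → (-3, -24, 0); (3, 18, 3/2) → (9, -18, 3/2)
T5 reflect across x = 0: (-3, -24, 0) → (3, -24, 0); (9, -18, 3/2) → (-9, -18, 3/2)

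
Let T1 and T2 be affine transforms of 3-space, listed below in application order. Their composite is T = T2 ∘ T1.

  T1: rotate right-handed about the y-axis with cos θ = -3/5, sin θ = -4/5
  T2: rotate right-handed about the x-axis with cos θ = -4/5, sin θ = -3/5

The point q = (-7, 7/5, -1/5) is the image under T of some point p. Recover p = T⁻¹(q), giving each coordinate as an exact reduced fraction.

p = (5, -1, 5)

T1 = [-3/5 0 -4/5 0; 0 1 0 0; 4/5 0 -3/5 0; 0 0 0 1]
T2·T1 = [-3/5 0 -4/5 0; 12/25 -4/5 -9/25 0; -16/25 -3/5 12/25 0; 0 0 0 1]
det M = 1; M⁻¹ = [-3/5 12/25 -16/25 0; 0 -4/5 -3/5 0; -4/5 -9/25 12/25 0; 0 0 0 1]
M⁻¹ · (-7, 7/5, -1/5)ᵀ = (5, -1, 5)ᵀ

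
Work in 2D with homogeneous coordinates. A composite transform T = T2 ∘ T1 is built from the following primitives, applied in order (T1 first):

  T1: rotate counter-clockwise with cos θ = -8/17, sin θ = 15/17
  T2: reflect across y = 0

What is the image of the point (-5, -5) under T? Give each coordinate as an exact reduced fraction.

T1 rotate counter-clockwise with cos θ = -8/17, sin θ = 15/17: (-5, -5) → (115/17, -35/17)
T2 reflect across y = 0: (115/17, -35/17) → (115/17, 35/17)

T(p) = (115/17, 35/17)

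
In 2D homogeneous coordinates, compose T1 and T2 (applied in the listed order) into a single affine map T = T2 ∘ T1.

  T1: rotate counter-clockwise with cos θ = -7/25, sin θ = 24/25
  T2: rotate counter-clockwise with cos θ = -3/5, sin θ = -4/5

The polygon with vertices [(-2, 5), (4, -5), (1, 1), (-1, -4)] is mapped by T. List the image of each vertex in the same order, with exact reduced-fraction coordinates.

image vertices: (-14/125, 673/125), (248/125, -761/125), (161/125, 73/125), (-293/125, -424/125)

T1 rotate counter-clockwise with cos θ = -7/25, sin θ = 24/25: (-2, 5) → (-106/25, -83/25); (4, -5) → (92/25, 131/25); (1, 1) → (-31/25, 17/25); (-1, -4) → (103/25, 4/25)
T2 rotate counter-clockwise with cos θ = -3/5, sin θ = -4/5: (-106/25, -83/25) → (-14/125, 673/125); (92/25, 131/25) → (248/125, -761/125); (-31/25, 17/25) → (161/125, 73/125); (103/25, 4/25) → (-293/125, -424/125)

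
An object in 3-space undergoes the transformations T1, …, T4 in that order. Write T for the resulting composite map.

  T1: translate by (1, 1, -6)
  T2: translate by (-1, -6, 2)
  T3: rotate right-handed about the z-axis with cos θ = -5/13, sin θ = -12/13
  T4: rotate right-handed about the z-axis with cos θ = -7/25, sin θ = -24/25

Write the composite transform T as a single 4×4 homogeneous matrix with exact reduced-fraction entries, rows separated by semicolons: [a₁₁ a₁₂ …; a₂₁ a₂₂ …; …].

T = [-253/325 -204/325 0 204/65; 204/325 -253/325 0 253/65; 0 0 1 -4; 0 0 0 1]

T1 = [1 0 0 1; 0 1 0 1; 0 0 1 -6; 0 0 0 1]
T2·T1 = [1 0 0 0; 0 1 0 -5; 0 0 1 -4; 0 0 0 1]
T3·…·T1 = [-5/13 12/13 0 -60/13; -12/13 -5/13 0 25/13; 0 0 1 -4; 0 0 0 1]
T4·…·T1 = [-253/325 -204/325 0 204/65; 204/325 -253/325 0 253/65; 0 0 1 -4; 0 0 0 1]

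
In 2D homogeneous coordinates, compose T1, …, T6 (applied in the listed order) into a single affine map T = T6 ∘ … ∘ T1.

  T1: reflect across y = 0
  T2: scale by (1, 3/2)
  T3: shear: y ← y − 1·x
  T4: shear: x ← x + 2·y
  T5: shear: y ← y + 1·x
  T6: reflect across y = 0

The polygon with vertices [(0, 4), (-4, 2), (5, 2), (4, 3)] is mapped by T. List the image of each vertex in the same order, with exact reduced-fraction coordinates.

image vertices: (-12, 18), (-2, 1), (-11, 19), (-13, 43/2)

T1 reflect across y = 0: (0, 4) → (0, -4); (-4, 2) → (-4, -2); (5, 2) → (5, -2); (4, 3) → (4, -3)
T2 scale by (1, 3/2): (0, -4) → (0, -6); (-4, -2) → (-4, -3); (5, -2) → (5, -3); (4, -3) → (4, -9/2)
T3 shear: y ← y − 1·x: (0, -6) → (0, -6); (-4, -3) → (-4, 1); (5, -3) → (5, -8); (4, -9/2) → (4, -17/2)
T4 shear: x ← x + 2·y: (0, -6) → (-12, -6); (-4, 1) → (-2, 1); (5, -8) → (-11, -8); (4, -17/2) → (-13, -17/2)
T5 shear: y ← y + 1·x: (-12, -6) → (-12, -18); (-2, 1) → (-2, -1); (-11, -8) → (-11, -19); (-13, -17/2) → (-13, -43/2)
T6 reflect across y = 0: (-12, -18) → (-12, 18); (-2, -1) → (-2, 1); (-11, -19) → (-11, 19); (-13, -43/2) → (-13, 43/2)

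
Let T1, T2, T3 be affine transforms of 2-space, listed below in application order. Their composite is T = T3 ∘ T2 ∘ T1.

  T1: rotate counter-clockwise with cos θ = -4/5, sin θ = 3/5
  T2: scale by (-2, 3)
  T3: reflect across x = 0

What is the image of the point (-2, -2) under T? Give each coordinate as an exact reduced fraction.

T1 rotate counter-clockwise with cos θ = -4/5, sin θ = 3/5: (-2, -2) → (14/5, 2/5)
T2 scale by (-2, 3): (14/5, 2/5) → (-28/5, 6/5)
T3 reflect across x = 0: (-28/5, 6/5) → (28/5, 6/5)

T(p) = (28/5, 6/5)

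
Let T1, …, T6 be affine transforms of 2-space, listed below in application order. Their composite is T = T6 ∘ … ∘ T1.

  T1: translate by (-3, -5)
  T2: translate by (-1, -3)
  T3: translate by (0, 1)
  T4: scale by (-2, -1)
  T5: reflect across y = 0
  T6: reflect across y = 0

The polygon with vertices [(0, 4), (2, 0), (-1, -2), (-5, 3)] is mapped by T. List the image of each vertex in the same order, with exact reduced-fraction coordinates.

T1 translate by (-3, -5): (0, 4) → (-3, -1); (2, 0) → (-1, -5); (-1, -2) → (-4, -7); (-5, 3) → (-8, -2)
T2 translate by (-1, -3): (-3, -1) → (-4, -4); (-1, -5) → (-2, -8); (-4, -7) → (-5, -10); (-8, -2) → (-9, -5)
T3 translate by (0, 1): (-4, -4) → (-4, -3); (-2, -8) → (-2, -7); (-5, -10) → (-5, -9); (-9, -5) → (-9, -4)
T4 scale by (-2, -1): (-4, -3) → (8, 3); (-2, -7) → (4, 7); (-5, -9) → (10, 9); (-9, -4) → (18, 4)
T5 reflect across y = 0: (8, 3) → (8, -3); (4, 7) → (4, -7); (10, 9) → (10, -9); (18, 4) → (18, -4)
T6 reflect across y = 0: (8, -3) → (8, 3); (4, -7) → (4, 7); (10, -9) → (10, 9); (18, -4) → (18, 4)

image vertices: (8, 3), (4, 7), (10, 9), (18, 4)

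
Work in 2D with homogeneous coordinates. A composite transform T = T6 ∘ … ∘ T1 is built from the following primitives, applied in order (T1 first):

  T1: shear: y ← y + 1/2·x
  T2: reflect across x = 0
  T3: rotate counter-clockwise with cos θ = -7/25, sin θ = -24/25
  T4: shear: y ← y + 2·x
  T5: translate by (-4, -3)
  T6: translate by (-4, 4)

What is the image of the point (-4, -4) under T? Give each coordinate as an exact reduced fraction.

T(p) = (-372/25, -373/25)

T1 shear: y ← y + 1/2·x: (-4, -4) → (-4, -6)
T2 reflect across x = 0: (-4, -6) → (4, -6)
T3 rotate counter-clockwise with cos θ = -7/25, sin θ = -24/25: (4, -6) → (-172/25, -54/25)
T4 shear: y ← y + 2·x: (-172/25, -54/25) → (-172/25, -398/25)
T5 translate by (-4, -3): (-172/25, -398/25) → (-272/25, -473/25)
T6 translate by (-4, 4): (-272/25, -473/25) → (-372/25, -373/25)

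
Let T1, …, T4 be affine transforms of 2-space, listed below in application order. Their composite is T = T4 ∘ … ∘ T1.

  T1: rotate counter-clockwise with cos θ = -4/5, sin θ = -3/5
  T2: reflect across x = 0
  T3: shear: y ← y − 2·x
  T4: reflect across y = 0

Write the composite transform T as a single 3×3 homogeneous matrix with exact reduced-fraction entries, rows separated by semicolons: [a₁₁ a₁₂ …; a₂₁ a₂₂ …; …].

T = [4/5 -3/5 0; 11/5 -2/5 0; 0 0 1]

T1 = [-4/5 3/5 0; -3/5 -4/5 0; 0 0 1]
T2·T1 = [4/5 -3/5 0; -3/5 -4/5 0; 0 0 1]
T3·…·T1 = [4/5 -3/5 0; -11/5 2/5 0; 0 0 1]
T4·…·T1 = [4/5 -3/5 0; 11/5 -2/5 0; 0 0 1]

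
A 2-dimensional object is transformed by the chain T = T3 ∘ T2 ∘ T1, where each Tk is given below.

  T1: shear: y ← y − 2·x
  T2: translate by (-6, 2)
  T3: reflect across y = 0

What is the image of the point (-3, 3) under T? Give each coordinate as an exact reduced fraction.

T1 shear: y ← y − 2·x: (-3, 3) → (-3, 9)
T2 translate by (-6, 2): (-3, 9) → (-9, 11)
T3 reflect across y = 0: (-9, 11) → (-9, -11)

T(p) = (-9, -11)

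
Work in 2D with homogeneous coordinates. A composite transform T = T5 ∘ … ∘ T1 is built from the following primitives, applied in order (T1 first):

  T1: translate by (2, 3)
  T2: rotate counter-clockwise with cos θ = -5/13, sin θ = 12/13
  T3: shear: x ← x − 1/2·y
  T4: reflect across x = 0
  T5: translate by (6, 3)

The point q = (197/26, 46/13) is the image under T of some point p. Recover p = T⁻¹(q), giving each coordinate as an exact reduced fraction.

p = (-1, -2)

T1 = [1 0 2; 0 1 3; 0 0 1]
T2·T1 = [-5/13 -12/13 -46/13; 12/13 -5/13 9/13; 0 0 1]
T3·…·T1 = [-11/13 -19/26 -101/26; 12/13 -5/13 9/13; 0 0 1]
T4·…·T1 = [11/13 19/26 101/26; 12/13 -5/13 9/13; 0 0 1]
T5·…·T1 = [11/13 19/26 257/26; 12/13 -5/13 48/13; 0 0 1]
det M = -1; M⁻¹ = [5/13 19/26 -13/2; 12/13 -11/13 -6; 0 0 1]
M⁻¹ · (197/26, 46/13)ᵀ = (-1, -2)ᵀ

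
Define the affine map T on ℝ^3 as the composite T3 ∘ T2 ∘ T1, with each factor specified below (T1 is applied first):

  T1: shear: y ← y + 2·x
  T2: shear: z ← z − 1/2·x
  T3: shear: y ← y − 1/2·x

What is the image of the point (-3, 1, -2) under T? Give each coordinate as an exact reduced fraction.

T(p) = (-3, -7/2, -1/2)

T1 shear: y ← y + 2·x: (-3, 1, -2) → (-3, -5, -2)
T2 shear: z ← z − 1/2·x: (-3, -5, -2) → (-3, -5, -1/2)
T3 shear: y ← y − 1/2·x: (-3, -5, -1/2) → (-3, -7/2, -1/2)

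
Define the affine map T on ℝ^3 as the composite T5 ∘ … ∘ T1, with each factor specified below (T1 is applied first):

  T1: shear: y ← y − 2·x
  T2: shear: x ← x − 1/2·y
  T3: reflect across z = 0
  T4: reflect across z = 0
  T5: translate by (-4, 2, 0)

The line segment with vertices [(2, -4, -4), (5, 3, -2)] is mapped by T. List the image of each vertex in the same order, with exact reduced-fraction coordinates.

image vertices: (2, -6, -4), (9/2, -5, -2)

T1 shear: y ← y − 2·x: (2, -4, -4) → (2, -8, -4); (5, 3, -2) → (5, -7, -2)
T2 shear: x ← x − 1/2·y: (2, -8, -4) → (6, -8, -4); (5, -7, -2) → (17/2, -7, -2)
T3 reflect across z = 0: (6, -8, -4) → (6, -8, 4); (17/2, -7, -2) → (17/2, -7, 2)
T4 reflect across z = 0: (6, -8, 4) → (6, -8, -4); (17/2, -7, 2) → (17/2, -7, -2)
T5 translate by (-4, 2, 0): (6, -8, -4) → (2, -6, -4); (17/2, -7, -2) → (9/2, -5, -2)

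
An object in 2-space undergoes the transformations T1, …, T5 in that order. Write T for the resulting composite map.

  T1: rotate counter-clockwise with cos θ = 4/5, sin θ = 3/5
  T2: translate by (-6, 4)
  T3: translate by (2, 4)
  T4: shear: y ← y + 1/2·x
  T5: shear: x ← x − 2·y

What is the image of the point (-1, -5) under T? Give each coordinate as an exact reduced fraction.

T(p) = (-34/5, 5/2)

T1 rotate counter-clockwise with cos θ = 4/5, sin θ = 3/5: (-1, -5) → (11/5, -23/5)
T2 translate by (-6, 4): (11/5, -23/5) → (-19/5, -3/5)
T3 translate by (2, 4): (-19/5, -3/5) → (-9/5, 17/5)
T4 shear: y ← y + 1/2·x: (-9/5, 17/5) → (-9/5, 5/2)
T5 shear: x ← x − 2·y: (-9/5, 5/2) → (-34/5, 5/2)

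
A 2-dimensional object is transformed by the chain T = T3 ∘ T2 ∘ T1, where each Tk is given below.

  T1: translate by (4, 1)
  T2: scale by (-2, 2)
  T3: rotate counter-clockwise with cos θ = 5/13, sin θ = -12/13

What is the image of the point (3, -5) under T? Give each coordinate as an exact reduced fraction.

T(p) = (-166/13, 128/13)

T1 translate by (4, 1): (3, -5) → (7, -4)
T2 scale by (-2, 2): (7, -4) → (-14, -8)
T3 rotate counter-clockwise with cos θ = 5/13, sin θ = -12/13: (-14, -8) → (-166/13, 128/13)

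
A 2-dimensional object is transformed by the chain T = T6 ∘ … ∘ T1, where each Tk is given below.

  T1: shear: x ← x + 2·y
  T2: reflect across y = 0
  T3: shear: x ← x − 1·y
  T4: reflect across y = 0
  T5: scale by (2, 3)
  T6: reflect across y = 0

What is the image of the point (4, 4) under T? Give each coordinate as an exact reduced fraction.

T1 shear: x ← x + 2·y: (4, 4) → (12, 4)
T2 reflect across y = 0: (12, 4) → (12, -4)
T3 shear: x ← x − 1·y: (12, -4) → (16, -4)
T4 reflect across y = 0: (16, -4) → (16, 4)
T5 scale by (2, 3): (16, 4) → (32, 12)
T6 reflect across y = 0: (32, 12) → (32, -12)

T(p) = (32, -12)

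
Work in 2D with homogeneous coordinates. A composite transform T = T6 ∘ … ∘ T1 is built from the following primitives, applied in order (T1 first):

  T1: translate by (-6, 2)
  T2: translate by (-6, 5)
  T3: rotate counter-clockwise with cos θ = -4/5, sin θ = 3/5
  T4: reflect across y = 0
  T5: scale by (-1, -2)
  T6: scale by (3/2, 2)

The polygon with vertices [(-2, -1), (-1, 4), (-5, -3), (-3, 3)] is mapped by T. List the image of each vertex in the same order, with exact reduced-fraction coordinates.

T1 translate by (-6, 2): (-2, -1) → (-8, 1); (-1, 4) → (-7, 6); (-5, -3) → (-11, -1); (-3, 3) → (-9, 5)
T2 translate by (-6, 5): (-8, 1) → (-14, 6); (-7, 6) → (-13, 11); (-11, -1) → (-17, 4); (-9, 5) → (-15, 10)
T3 rotate counter-clockwise with cos θ = -4/5, sin θ = 3/5: (-14, 6) → (38/5, -66/5); (-13, 11) → (19/5, -83/5); (-17, 4) → (56/5, -67/5); (-15, 10) → (6, -17)
T4 reflect across y = 0: (38/5, -66/5) → (38/5, 66/5); (19/5, -83/5) → (19/5, 83/5); (56/5, -67/5) → (56/5, 67/5); (6, -17) → (6, 17)
T5 scale by (-1, -2): (38/5, 66/5) → (-38/5, -132/5); (19/5, 83/5) → (-19/5, -166/5); (56/5, 67/5) → (-56/5, -134/5); (6, 17) → (-6, -34)
T6 scale by (3/2, 2): (-38/5, -132/5) → (-57/5, -264/5); (-19/5, -166/5) → (-57/10, -332/5); (-56/5, -134/5) → (-84/5, -268/5); (-6, -34) → (-9, -68)

image vertices: (-57/5, -264/5), (-57/10, -332/5), (-84/5, -268/5), (-9, -68)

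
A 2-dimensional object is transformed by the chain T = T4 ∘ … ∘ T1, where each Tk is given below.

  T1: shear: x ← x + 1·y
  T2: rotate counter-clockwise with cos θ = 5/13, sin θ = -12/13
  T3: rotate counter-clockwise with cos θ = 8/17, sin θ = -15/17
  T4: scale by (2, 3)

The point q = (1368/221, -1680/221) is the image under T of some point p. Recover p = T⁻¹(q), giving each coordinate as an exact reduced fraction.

p = (-4, 4)

T1 = [1 1 0; 0 1 0; 0 0 1]
T2·T1 = [5/13 17/13 0; -12/13 -7/13 0; 0 0 1]
T3·…·T1 = [-140/221 31/221 0; -171/221 -311/221 0; 0 0 1]
T4·…·T1 = [-280/221 62/221 0; -513/221 -933/221 0; 0 0 1]
det M = 6; M⁻¹ = [-311/442 -31/663 0; 171/442 -140/663 0; 0 0 1]
M⁻¹ · (1368/221, -1680/221)ᵀ = (-4, 4)ᵀ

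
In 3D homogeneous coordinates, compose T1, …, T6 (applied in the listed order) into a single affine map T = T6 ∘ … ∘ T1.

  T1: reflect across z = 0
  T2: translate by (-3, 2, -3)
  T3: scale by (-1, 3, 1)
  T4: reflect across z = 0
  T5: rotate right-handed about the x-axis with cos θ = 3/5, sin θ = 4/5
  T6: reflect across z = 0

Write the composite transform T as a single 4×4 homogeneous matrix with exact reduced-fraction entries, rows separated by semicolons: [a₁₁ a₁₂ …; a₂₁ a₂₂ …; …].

T = [-1 0 0 3; 0 9/5 -4/5 6/5; 0 -12/5 -3/5 -33/5; 0 0 0 1]

T1 = [1 0 0 0; 0 1 0 0; 0 0 -1 0; 0 0 0 1]
T2·T1 = [1 0 0 -3; 0 1 0 2; 0 0 -1 -3; 0 0 0 1]
T3·…·T1 = [-1 0 0 3; 0 3 0 6; 0 0 -1 -3; 0 0 0 1]
T4·…·T1 = [-1 0 0 3; 0 3 0 6; 0 0 1 3; 0 0 0 1]
T5·…·T1 = [-1 0 0 3; 0 9/5 -4/5 6/5; 0 12/5 3/5 33/5; 0 0 0 1]
T6·…·T1 = [-1 0 0 3; 0 9/5 -4/5 6/5; 0 -12/5 -3/5 -33/5; 0 0 0 1]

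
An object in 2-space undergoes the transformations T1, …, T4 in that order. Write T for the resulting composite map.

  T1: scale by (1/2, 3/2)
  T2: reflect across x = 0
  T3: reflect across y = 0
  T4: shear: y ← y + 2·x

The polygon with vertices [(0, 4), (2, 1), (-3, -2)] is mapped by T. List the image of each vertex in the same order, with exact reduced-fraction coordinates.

image vertices: (0, -6), (-1, -7/2), (3/2, 6)

T1 scale by (1/2, 3/2): (0, 4) → (0, 6); (2, 1) → (1, 3/2); (-3, -2) → (-3/2, -3)
T2 reflect across x = 0: (0, 6) → (0, 6); (1, 3/2) → (-1, 3/2); (-3/2, -3) → (3/2, -3)
T3 reflect across y = 0: (0, 6) → (0, -6); (-1, 3/2) → (-1, -3/2); (3/2, -3) → (3/2, 3)
T4 shear: y ← y + 2·x: (0, -6) → (0, -6); (-1, -3/2) → (-1, -7/2); (3/2, 3) → (3/2, 6)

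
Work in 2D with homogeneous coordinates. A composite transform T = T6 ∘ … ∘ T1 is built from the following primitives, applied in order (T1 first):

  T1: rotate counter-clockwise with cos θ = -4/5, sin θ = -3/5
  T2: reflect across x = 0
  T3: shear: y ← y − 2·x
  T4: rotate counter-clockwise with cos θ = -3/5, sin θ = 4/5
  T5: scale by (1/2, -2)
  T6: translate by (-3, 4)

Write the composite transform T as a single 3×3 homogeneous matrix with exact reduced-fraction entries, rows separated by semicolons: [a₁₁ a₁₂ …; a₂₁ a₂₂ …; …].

T1 = [-4/5 3/5 0; -3/5 -4/5 0; 0 0 1]
T2·T1 = [4/5 -3/5 0; -3/5 -4/5 0; 0 0 1]
T3·…·T1 = [4/5 -3/5 0; -11/5 2/5 0; 0 0 1]
T4·…·T1 = [32/25 1/25 0; 49/25 -18/25 0; 0 0 1]
T5·…·T1 = [16/25 1/50 0; -98/25 36/25 0; 0 0 1]
T6·…·T1 = [16/25 1/50 -3; -98/25 36/25 4; 0 0 1]

T = [16/25 1/50 -3; -98/25 36/25 4; 0 0 1]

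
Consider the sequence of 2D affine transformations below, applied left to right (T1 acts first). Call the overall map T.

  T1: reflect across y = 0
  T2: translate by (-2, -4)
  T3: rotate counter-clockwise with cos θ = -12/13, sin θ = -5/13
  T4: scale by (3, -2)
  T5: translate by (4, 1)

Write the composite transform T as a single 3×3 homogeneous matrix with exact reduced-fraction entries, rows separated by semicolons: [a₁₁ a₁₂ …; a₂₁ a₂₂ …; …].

T1 = [1 0 0; 0 -1 0; 0 0 1]
T2·T1 = [1 0 -2; 0 -1 -4; 0 0 1]
T3·…·T1 = [-12/13 -5/13 4/13; -5/13 12/13 58/13; 0 0 1]
T4·…·T1 = [-36/13 -15/13 12/13; 10/13 -24/13 -116/13; 0 0 1]
T5·…·T1 = [-36/13 -15/13 64/13; 10/13 -24/13 -103/13; 0 0 1]

T = [-36/13 -15/13 64/13; 10/13 -24/13 -103/13; 0 0 1]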